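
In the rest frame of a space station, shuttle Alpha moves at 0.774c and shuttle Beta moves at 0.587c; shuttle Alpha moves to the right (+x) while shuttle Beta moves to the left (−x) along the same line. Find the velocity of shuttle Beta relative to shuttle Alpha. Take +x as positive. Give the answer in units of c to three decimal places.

β_A = 0.774, β_B = -0.587.
Transform to A's frame with the inverse velocity-addition law: u' = (u − v)/(1 − uv/c²), taking u = β_B and v = β_A.
u' = (-0.587 − 0.774) / (1 − (0.774)(-0.587)) = -1.3610/1.4543 = -0.9358.

-0.936c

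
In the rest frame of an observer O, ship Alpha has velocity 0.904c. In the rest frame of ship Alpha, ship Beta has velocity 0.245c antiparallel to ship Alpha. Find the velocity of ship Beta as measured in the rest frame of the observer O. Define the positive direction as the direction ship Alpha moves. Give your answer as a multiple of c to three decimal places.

+0.846c

With v = 0.904 and u' = -0.245 (in units of c),
u = (u' + v)/(1 + u'v/c²):
u = (-0.245 + 0.904) / (1 + (-0.245)·0.904) = 0.6590/0.7785 = 0.8465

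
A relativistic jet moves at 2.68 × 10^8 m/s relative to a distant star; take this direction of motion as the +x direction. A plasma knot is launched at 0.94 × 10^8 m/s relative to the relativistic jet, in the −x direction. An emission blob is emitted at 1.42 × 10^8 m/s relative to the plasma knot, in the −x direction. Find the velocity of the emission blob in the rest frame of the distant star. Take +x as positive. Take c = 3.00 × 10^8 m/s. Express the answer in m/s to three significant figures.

Apply u = (u' + v)/(1 + u'v/c²) successively, working outward toward the distant star.
(Dividing each given speed by c = 3.00 × 10^8 m/s to work in units of c.)
Start: velocity of the relativistic jet relative to the distant star = 0.8933c.
Compose with the plasma knot (u' = -0.313 in the relativistic jet frame): u_1 = (-0.313 + 0.893) / (1 + (-0.313)·0.893) = 0.5800/0.7201 = 0.8055.
Compose with the emission blob (u' = -0.473 in the plasma knot frame): u_2 = (-0.473 + 0.805) / (1 + (-0.473)·0.805) = 0.3321/0.6188 = 0.5368.
So u = 0.5368 × 3.00 × 10^8 m/s.

+1.61 × 10^8 m/s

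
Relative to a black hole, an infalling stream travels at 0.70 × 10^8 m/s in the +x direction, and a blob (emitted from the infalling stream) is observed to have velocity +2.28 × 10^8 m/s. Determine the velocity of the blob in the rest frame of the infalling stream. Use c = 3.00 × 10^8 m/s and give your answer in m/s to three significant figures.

v = 0.233c, u = 0.760c.
Invert the composition law: u' = (u − v)/(1 − uv/c²).
u' = (0.760 − 0.233) / (1 − (0.760)(0.233)) = 0.5267/0.8227 = 0.6402.
u' = 0.6402 × 3.00 × 10^8 m/s.

+1.92 × 10^8 m/s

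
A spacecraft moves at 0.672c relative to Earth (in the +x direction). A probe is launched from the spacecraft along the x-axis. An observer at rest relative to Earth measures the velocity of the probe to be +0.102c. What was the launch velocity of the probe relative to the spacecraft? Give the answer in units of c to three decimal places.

Invert the composition law: u' = (u − v)/(1 − uv/c²).
u' = (0.102 − 0.672) / (1 − (0.102)(0.672)) = -0.5700/0.9315 = -0.6119.

-0.612c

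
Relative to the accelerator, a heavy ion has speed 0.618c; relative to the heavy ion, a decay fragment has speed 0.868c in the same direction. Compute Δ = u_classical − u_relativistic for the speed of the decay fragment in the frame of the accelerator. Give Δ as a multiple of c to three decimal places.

Galilean: u_cl = 0.868 + 0.618 = 1.4860.
Relativistic: u_rel = (0.868 + 0.618) / (1 + 0.868·0.618) = 1.4860/1.5364 = 0.9672.
Δ = 1.4860 − 0.9672 = 0.5188.
(The classical prediction exceeds c; the relativistic result does not.)

Δ = 0.519c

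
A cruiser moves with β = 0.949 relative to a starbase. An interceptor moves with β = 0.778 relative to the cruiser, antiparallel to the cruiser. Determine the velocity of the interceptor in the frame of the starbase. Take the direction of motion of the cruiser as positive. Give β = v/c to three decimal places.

β = +0.653

With v = 0.949 and u' = -0.778 (in units of c),
u = (u' + v)/(1 + u'v/c²):
u = (-0.778 + 0.949) / (1 + (-0.778)·0.949) = 0.1710/0.2617 = 0.6535
(Galilean addition would give +0.171c.)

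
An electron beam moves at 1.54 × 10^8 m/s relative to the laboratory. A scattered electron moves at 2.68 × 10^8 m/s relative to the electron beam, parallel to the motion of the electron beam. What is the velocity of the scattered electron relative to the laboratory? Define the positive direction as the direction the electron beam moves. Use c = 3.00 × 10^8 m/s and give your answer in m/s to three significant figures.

In units of c (dividing by 3.00 × 10^8 m/s): v = 0.513, u' = 0.893.
u = (u' + v)/(1 + u'v/c²):
u = (0.893 + 0.513) / (1 + 0.893·0.513) = 1.4067/1.4586 = 0.9644
Converting back: u = 0.9644 × 3.00 × 10^8 m/s.

2.89 × 10^8 m/s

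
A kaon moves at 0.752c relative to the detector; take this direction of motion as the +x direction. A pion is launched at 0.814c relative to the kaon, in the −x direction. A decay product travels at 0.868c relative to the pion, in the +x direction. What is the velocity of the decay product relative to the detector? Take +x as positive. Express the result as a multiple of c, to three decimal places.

+0.822c

Apply u = (u' + v)/(1 + u'v/c²) successively, working outward toward the detector.
Start: velocity of the kaon relative to the detector = 0.7520c.
Compose with the pion (u' = -0.814 in the kaon frame): u_1 = (-0.814 + 0.752) / (1 + (-0.814)·0.752) = -0.0620/0.3879 = -0.1598.
Compose with the decay product (u' = 0.868 in the pion frame): u_2 = (0.868 + (-0.160)) / (1 + 0.868·(-0.160)) = 0.7082/0.8613 = 0.8222.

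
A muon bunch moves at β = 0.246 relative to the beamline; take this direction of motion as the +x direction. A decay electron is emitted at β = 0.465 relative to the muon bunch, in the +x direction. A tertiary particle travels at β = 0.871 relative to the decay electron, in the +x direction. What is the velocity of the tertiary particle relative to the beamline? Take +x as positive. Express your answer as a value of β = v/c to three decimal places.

β = 0.970

Apply u = (u' + v)/(1 + u'v/c²) successively, working outward toward the beamline.
Start: velocity of the muon bunch relative to the beamline = 0.2460c.
Compose with the decay electron (u' = 0.465 in the muon bunch frame): u_1 = (0.465 + 0.246) / (1 + 0.465·0.246) = 0.7110/1.1144 = 0.6380.
Compose with the tertiary particle (u' = 0.871 in the decay electron frame): u_2 = (0.871 + 0.638) / (1 + 0.871·0.638) = 1.5090/1.5557 = 0.9700.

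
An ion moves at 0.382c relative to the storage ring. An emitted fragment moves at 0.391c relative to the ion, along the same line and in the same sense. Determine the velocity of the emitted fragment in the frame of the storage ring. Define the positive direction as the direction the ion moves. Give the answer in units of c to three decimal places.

With v = 0.382 and u' = 0.391 (in units of c),
u = (u' + v)/(1 + u'v/c²):
u = (0.391 + 0.382) / (1 + 0.391·0.382) = 0.7730/1.1494 = 0.6725
(Galilean addition would give +0.773c.)

0.673c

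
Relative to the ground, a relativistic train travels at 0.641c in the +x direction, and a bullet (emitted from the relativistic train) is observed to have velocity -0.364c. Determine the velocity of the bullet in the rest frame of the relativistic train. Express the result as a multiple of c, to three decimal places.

-0.815c

Invert the composition law: u' = (u − v)/(1 − uv/c²).
u' = (-0.364 − 0.641) / (1 − (-0.364)(0.641)) = -1.0050/1.2333 = -0.8149.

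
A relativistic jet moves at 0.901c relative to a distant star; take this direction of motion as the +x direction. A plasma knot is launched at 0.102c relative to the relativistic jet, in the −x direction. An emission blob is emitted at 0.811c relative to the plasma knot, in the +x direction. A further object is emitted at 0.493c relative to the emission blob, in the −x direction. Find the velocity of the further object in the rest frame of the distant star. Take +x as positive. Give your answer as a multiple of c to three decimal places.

Apply u = (u' + v)/(1 + u'v/c²) successively, working outward toward the distant star.
Start: velocity of the relativistic jet relative to the distant star = 0.9010c.
Compose with the plasma knot (u' = -0.102 in the relativistic jet frame): u_1 = (-0.102 + 0.901) / (1 + (-0.102)·0.901) = 0.7990/0.9081 = 0.8799.
Compose with the emission blob (u' = 0.811 in the plasma knot frame): u_2 = (0.811 + 0.880) / (1 + 0.811·0.880) = 1.6909/1.7136 = 0.9867.
Compose with the further object (u' = -0.493 in the emission blob frame): u_3 = (-0.493 + 0.987) / (1 + (-0.493)·0.987) = 0.4937/0.5135 = 0.9615.

+0.961c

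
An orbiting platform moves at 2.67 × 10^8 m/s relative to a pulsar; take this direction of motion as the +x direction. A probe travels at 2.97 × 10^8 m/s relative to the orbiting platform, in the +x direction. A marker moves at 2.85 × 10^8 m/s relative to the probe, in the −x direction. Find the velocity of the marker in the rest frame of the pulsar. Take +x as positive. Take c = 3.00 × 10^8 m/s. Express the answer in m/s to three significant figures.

Apply u = (u' + v)/(1 + u'v/c²) successively, working outward toward the pulsar.
(Dividing each given speed by c = 3.00 × 10^8 m/s to work in units of c.)
Start: velocity of the orbiting platform relative to the pulsar = 0.8900c.
Compose with the probe (u' = 0.990 in the orbiting platform frame): u_1 = (0.990 + 0.890) / (1 + 0.990·0.890) = 1.8800/1.8811 = 0.9994.
Compose with the marker (u' = -0.950 in the probe frame): u_2 = (-0.950 + 0.999) / (1 + (-0.950)·0.999) = 0.0494/0.0506 = 0.9774.
So u = 0.9774 × 3.00 × 10^8 m/s.

+2.93 × 10^8 m/s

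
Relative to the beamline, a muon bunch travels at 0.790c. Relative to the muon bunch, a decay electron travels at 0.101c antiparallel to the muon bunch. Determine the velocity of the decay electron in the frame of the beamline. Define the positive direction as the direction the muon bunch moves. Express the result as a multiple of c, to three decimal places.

+0.749c

With v = 0.790 and u' = -0.101 (in units of c),
u = (u' + v)/(1 + u'v/c²):
u = (-0.101 + 0.790) / (1 + (-0.101)·0.790) = 0.6890/0.9202 = 0.7487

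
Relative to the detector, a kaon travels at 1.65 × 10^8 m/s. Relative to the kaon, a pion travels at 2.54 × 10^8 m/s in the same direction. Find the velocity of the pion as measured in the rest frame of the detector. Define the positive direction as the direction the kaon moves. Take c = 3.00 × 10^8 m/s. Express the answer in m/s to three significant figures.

2.86 × 10^8 m/s

In units of c (dividing by 3.00 × 10^8 m/s): v = 0.550, u' = 0.847.
u = (u' + v)/(1 + u'v/c²):
u = (0.847 + 0.550) / (1 + 0.847·0.550) = 1.3967/1.4657 = 0.9529
(Galilean addition would give +1.397c, exceeding c.)
Converting back: u = 0.9529 × 3.00 × 10^8 m/s.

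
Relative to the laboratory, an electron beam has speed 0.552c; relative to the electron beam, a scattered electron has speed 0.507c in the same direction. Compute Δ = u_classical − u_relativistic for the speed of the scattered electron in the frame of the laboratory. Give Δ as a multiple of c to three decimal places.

Δ = 0.232c

Galilean: u_cl = 0.507 + 0.552 = 1.0590.
Relativistic: u_rel = (0.507 + 0.552) / (1 + 0.507·0.552) = 1.0590/1.2799 = 0.8274.
Δ = 1.0590 − 0.8274 = 0.2316.
(The classical prediction exceeds c; the relativistic result does not.)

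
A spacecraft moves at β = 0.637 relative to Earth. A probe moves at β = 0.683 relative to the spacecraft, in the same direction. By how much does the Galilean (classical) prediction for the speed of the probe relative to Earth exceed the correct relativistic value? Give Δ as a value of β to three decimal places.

Galilean: u_cl = 0.683 + 0.637 = 1.3200.
Relativistic: u_rel = (0.683 + 0.637) / (1 + 0.683·0.637) = 1.3200/1.4351 = 0.9198.
Δ = 1.3200 − 0.9198 = 0.4002.
(The classical prediction exceeds c; the relativistic result does not.)

Δ = 0.400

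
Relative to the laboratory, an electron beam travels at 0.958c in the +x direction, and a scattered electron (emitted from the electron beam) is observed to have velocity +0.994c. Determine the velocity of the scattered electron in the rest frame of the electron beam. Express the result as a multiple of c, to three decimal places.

+0.754c

Invert the composition law: u' = (u − v)/(1 − uv/c²).
u' = (0.994 − 0.958) / (1 − (0.994)(0.958)) = 0.0360/0.0477 = 0.7540.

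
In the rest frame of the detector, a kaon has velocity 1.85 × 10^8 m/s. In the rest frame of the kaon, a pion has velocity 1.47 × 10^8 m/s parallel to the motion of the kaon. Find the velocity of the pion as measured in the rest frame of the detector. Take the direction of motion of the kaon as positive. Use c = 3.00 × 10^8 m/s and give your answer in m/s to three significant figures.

In units of c (dividing by 3.00 × 10^8 m/s): v = 0.617, u' = 0.490.
u = (u' + v)/(1 + u'v/c²):
u = (0.490 + 0.617) / (1 + 0.490·0.617) = 1.1067/1.3022 = 0.8499
(Galilean addition would give +1.107c, exceeding c.)
Converting back: u = 0.8499 × 3.00 × 10^8 m/s.

2.55 × 10^8 m/s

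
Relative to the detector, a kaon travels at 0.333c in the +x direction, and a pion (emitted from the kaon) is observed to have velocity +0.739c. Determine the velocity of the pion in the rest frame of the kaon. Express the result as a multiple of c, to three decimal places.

+0.539c

Invert the composition law: u' = (u − v)/(1 − uv/c²).
u' = (0.739 − 0.333) / (1 − (0.739)(0.333)) = 0.4060/0.7539 = 0.5385.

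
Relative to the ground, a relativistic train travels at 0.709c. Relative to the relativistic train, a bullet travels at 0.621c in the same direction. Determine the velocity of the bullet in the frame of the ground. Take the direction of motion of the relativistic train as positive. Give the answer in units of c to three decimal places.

With v = 0.709 and u' = 0.621 (in units of c),
u = (u' + v)/(1 + u'v/c²):
u = (0.621 + 0.709) / (1 + 0.621·0.709) = 1.3300/1.4403 = 0.9234
(Galilean addition would give +1.330c, exceeding c.)

0.923c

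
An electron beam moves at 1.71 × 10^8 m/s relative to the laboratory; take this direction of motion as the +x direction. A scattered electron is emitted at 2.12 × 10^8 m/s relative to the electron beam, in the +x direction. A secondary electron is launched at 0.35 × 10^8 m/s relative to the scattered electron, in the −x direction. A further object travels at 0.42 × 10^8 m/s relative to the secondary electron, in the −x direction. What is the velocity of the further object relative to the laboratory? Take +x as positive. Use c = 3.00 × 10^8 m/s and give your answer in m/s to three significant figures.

Apply u = (u' + v)/(1 + u'v/c²) successively, working outward toward the laboratory.
(Dividing each given speed by c = 3.00 × 10^8 m/s to work in units of c.)
Start: velocity of the electron beam relative to the laboratory = 0.5700c.
Compose with the scattered electron (u' = 0.707 in the electron beam frame): u_1 = (0.707 + 0.570) / (1 + 0.707·0.570) = 1.2767/1.4028 = 0.9101.
Compose with the secondary electron (u' = -0.117 in the scattered electron frame): u_2 = (-0.117 + 0.910) / (1 + (-0.117)·0.910) = 0.7934/0.8938 = 0.8877.
Compose with the further object (u' = -0.140 in the secondary electron frame): u_3 = (-0.140 + 0.888) / (1 + (-0.140)·0.888) = 0.7477/0.8757 = 0.8538.
So u = 0.8538 × 3.00 × 10^8 m/s.

+2.56 × 10^8 m/s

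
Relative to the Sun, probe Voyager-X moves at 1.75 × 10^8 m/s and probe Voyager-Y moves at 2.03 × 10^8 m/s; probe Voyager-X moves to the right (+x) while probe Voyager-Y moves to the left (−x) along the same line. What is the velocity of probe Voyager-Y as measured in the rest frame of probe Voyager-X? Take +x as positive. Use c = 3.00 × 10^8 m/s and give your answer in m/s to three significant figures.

β_A = 0.583, β_B = -0.677 (dividing each by c = 3.00 × 10^8 m/s).
Transform to A's frame with the inverse velocity-addition law: u' = (u − v)/(1 − uv/c²), taking u = β_B and v = β_A.
u' = (-0.677 − 0.583) / (1 − (0.583)(-0.677)) = -1.2600/1.3947 = -0.9034.
u' = -0.9034 × 3.00 × 10^8 m/s.

-2.71 × 10^8 m/s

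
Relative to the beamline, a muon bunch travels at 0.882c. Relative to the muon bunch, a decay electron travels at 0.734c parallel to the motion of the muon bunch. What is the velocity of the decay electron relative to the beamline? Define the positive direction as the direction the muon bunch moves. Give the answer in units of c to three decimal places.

0.981c

With v = 0.882 and u' = 0.734 (in units of c),
u = (u' + v)/(1 + u'v/c²):
u = (0.734 + 0.882) / (1 + 0.734·0.882) = 1.6160/1.6474 = 0.9809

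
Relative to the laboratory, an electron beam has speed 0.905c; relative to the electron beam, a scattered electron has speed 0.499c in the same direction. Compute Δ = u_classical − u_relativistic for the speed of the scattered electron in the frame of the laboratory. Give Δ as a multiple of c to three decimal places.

Δ = 0.437c

Galilean: u_cl = 0.499 + 0.905 = 1.4040.
Relativistic: u_rel = (0.499 + 0.905) / (1 + 0.499·0.905) = 1.4040/1.4516 = 0.9672.
Δ = 1.4040 − 0.9672 = 0.4368.
(The classical prediction exceeds c; the relativistic result does not.)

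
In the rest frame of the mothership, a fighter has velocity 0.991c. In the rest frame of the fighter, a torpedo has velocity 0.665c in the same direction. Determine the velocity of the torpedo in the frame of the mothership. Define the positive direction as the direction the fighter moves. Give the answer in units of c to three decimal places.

0.998c

With v = 0.991 and u' = 0.665 (in units of c),
u = (u' + v)/(1 + u'v/c²):
u = (0.665 + 0.991) / (1 + 0.665·0.991) = 1.6560/1.6590 = 0.9982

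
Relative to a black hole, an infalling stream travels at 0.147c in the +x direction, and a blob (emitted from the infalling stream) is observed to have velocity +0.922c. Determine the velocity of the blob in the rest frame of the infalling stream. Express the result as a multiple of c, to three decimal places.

+0.897c

Invert the composition law: u' = (u − v)/(1 − uv/c²).
u' = (0.922 − 0.147) / (1 − (0.922)(0.147)) = 0.7750/0.8645 = 0.8965.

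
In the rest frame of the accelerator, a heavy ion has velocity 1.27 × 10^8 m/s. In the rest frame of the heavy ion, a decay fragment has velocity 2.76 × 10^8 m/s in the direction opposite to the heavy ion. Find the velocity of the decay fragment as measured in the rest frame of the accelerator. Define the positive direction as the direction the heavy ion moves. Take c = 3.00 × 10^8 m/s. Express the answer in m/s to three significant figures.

-2.44 × 10^8 m/s

In units of c (dividing by 3.00 × 10^8 m/s): v = 0.423, u' = -0.920.
u = (u' + v)/(1 + u'v/c²):
u = (-0.920 + 0.423) / (1 + (-0.920)·0.423) = -0.4967/0.6105 = -0.8135
(Galilean addition would give -0.497c.)
Converting back: u = -0.8135 × 3.00 × 10^8 m/s.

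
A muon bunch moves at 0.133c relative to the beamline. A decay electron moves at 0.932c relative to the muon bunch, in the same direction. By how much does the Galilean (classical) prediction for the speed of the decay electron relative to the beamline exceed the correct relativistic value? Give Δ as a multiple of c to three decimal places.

Galilean: u_cl = 0.932 + 0.133 = 1.0650.
Relativistic: u_rel = (0.932 + 0.133) / (1 + 0.932·0.133) = 1.0650/1.1240 = 0.9475.
Δ = 1.0650 − 0.9475 = 0.1175.
(The classical prediction exceeds c; the relativistic result does not.)

Δ = 0.117c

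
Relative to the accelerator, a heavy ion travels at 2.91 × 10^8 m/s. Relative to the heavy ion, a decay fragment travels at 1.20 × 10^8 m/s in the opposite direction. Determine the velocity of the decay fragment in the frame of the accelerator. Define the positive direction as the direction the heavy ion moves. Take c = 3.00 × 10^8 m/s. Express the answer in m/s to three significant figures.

In units of c (dividing by 3.00 × 10^8 m/s): v = 0.970, u' = -0.400.
u = (u' + v)/(1 + u'v/c²):
u = (-0.400 + 0.970) / (1 + (-0.400)·0.970) = 0.5700/0.6120 = 0.9314
(Galilean addition would give +0.570c.)
Converting back: u = 0.9314 × 3.00 × 10^8 m/s.

+2.79 × 10^8 m/s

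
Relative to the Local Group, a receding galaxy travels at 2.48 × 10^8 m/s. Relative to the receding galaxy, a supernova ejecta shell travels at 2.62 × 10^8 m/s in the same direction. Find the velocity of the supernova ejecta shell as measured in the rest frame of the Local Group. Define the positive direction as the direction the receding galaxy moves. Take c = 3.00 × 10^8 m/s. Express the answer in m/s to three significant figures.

In units of c (dividing by 3.00 × 10^8 m/s): v = 0.827, u' = 0.873.
u = (u' + v)/(1 + u'v/c²):
u = (0.873 + 0.827) / (1 + 0.873·0.827) = 1.7000/1.7220 = 0.9872
(Galilean addition would give +1.700c, exceeding c.)
Converting back: u = 0.9872 × 3.00 × 10^8 m/s.

2.96 × 10^8 m/s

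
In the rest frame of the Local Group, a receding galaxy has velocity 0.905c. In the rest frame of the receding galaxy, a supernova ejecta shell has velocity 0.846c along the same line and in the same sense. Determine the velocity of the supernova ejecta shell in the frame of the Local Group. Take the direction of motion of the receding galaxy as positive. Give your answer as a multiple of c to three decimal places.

With v = 0.905 and u' = 0.846 (in units of c),
u = (u' + v)/(1 + u'v/c²):
u = (0.846 + 0.905) / (1 + 0.846·0.905) = 1.7510/1.7656 = 0.9917
(Galilean addition would give +1.751c, exceeding c.)

0.992c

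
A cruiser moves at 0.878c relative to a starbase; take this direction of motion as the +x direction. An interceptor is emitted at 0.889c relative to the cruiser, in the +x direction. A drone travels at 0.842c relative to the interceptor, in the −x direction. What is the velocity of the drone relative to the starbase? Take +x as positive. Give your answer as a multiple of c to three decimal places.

+0.915c

Apply u = (u' + v)/(1 + u'v/c²) successively, working outward toward the starbase.
Start: velocity of the cruiser relative to the starbase = 0.8780c.
Compose with the interceptor (u' = 0.889 in the cruiser frame): u_1 = (0.889 + 0.878) / (1 + 0.889·0.878) = 1.7670/1.7805 = 0.9924.
Compose with the drone (u' = -0.842 in the interceptor frame): u_2 = (-0.842 + 0.992) / (1 + (-0.842)·0.992) = 0.1504/0.1644 = 0.9148.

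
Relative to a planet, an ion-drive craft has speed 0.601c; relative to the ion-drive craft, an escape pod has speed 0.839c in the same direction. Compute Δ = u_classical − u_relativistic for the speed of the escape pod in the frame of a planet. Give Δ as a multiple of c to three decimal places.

Galilean: u_cl = 0.839 + 0.601 = 1.4400.
Relativistic: u_rel = (0.839 + 0.601) / (1 + 0.839·0.601) = 1.4400/1.5042 = 0.9573.
Δ = 1.4400 − 0.9573 = 0.4827.
(The classical prediction exceeds c; the relativistic result does not.)

Δ = 0.483c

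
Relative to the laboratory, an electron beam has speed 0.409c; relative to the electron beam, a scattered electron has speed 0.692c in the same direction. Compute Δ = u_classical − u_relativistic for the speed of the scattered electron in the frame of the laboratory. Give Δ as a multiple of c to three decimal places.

Galilean: u_cl = 0.692 + 0.409 = 1.1010.
Relativistic: u_rel = (0.692 + 0.409) / (1 + 0.692·0.409) = 1.1010/1.2830 = 0.8581.
Δ = 1.1010 − 0.8581 = 0.2429.
(The classical prediction exceeds c; the relativistic result does not.)

Δ = 0.243c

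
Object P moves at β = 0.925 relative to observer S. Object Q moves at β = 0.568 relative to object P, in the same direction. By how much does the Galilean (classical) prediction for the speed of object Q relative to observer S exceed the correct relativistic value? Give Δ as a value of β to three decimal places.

Δ = 0.514

Galilean: u_cl = 0.568 + 0.925 = 1.4930.
Relativistic: u_rel = (0.568 + 0.925) / (1 + 0.568·0.925) = 1.4930/1.5254 = 0.9788.
Δ = 1.4930 − 0.9788 = 0.5142.
(The classical prediction exceeds c; the relativistic result does not.)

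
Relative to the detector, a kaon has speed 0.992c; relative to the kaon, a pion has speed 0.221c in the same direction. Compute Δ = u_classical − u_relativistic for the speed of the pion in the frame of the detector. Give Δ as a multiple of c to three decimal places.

Galilean: u_cl = 0.221 + 0.992 = 1.2130.
Relativistic: u_rel = (0.221 + 0.992) / (1 + 0.221·0.992) = 1.2130/1.2192 = 0.9949.
Δ = 1.2130 − 0.9949 = 0.2181.
(The classical prediction exceeds c; the relativistic result does not.)

Δ = 0.218c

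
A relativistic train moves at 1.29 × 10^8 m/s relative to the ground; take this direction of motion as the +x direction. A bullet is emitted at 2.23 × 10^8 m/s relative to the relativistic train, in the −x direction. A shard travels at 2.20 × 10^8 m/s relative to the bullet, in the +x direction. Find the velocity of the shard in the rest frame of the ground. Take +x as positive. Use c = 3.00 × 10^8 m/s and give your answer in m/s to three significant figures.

Apply u = (u' + v)/(1 + u'v/c²) successively, working outward toward the ground.
(Dividing each given speed by c = 3.00 × 10^8 m/s to work in units of c.)
Start: velocity of the relativistic train relative to the ground = 0.4300c.
Compose with the bullet (u' = -0.743 in the relativistic train frame): u_1 = (-0.743 + 0.430) / (1 + (-0.743)·0.430) = -0.3133/0.6804 = -0.4605.
Compose with the shard (u' = 0.733 in the bullet frame): u_2 = (0.733 + (-0.461)) / (1 + 0.733·(-0.461)) = 0.2728/0.6623 = 0.4119.
So u = 0.4119 × 3.00 × 10^8 m/s.

+1.24 × 10^8 m/s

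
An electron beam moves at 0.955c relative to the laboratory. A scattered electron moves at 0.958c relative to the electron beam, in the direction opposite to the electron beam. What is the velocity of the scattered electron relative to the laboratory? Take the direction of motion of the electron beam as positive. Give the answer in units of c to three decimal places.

-0.035c

With v = 0.955 and u' = -0.958 (in units of c),
u = (u' + v)/(1 + u'v/c²):
u = (-0.958 + 0.955) / (1 + (-0.958)·0.955) = -0.0030/0.0851 = -0.0352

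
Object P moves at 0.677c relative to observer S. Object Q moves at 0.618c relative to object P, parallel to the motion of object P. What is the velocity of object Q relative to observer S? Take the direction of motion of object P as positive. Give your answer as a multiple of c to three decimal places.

With v = 0.677 and u' = 0.618 (in units of c),
u = (u' + v)/(1 + u'v/c²):
u = (0.618 + 0.677) / (1 + 0.618·0.677) = 1.2950/1.4184 = 0.9130
(Galilean addition would give +1.295c, exceeding c.)

0.913c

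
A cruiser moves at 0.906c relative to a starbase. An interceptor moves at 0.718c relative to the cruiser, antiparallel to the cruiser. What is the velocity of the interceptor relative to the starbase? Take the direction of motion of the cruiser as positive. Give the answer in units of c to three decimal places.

+0.538c

With v = 0.906 and u' = -0.718 (in units of c),
u = (u' + v)/(1 + u'v/c²):
u = (-0.718 + 0.906) / (1 + (-0.718)·0.906) = 0.1880/0.3495 = 0.5379
(Galilean addition would give +0.188c.)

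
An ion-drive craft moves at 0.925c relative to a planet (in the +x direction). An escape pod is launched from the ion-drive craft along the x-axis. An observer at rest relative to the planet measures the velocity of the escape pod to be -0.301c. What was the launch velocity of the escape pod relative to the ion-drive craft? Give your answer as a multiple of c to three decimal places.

Invert the composition law: u' = (u − v)/(1 − uv/c²).
u' = (-0.301 − 0.925) / (1 − (-0.301)(0.925)) = -1.2260/1.2784 = -0.9590.

-0.959c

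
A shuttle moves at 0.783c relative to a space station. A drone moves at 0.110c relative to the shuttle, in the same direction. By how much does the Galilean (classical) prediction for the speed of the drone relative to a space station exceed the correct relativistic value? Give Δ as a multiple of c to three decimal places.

Galilean: u_cl = 0.110 + 0.783 = 0.8930.
Relativistic: u_rel = (0.110 + 0.783) / (1 + 0.110·0.783) = 0.8930/1.0861 = 0.8222.
Δ = 0.8930 − 0.8222 = 0.0708.

Δ = 0.071c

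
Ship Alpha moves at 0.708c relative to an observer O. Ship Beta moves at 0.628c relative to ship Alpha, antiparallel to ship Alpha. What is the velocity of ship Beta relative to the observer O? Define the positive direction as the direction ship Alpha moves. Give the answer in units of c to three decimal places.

With v = 0.708 and u' = -0.628 (in units of c),
u = (u' + v)/(1 + u'v/c²):
u = (-0.628 + 0.708) / (1 + (-0.628)·0.708) = 0.0800/0.5554 = 0.1440

+0.144c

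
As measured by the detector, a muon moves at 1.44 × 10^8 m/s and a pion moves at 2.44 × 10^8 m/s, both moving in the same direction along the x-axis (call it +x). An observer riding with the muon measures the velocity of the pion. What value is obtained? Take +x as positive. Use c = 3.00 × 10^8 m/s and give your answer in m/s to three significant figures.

β_A = 0.480, β_B = 0.813 (dividing each by c = 3.00 × 10^8 m/s).
Transform to A's frame with the inverse velocity-addition law: u' = (u − v)/(1 − uv/c²), taking u = β_B and v = β_A.
u' = (0.813 − 0.480) / (1 − (0.480)(0.813)) = 0.3333/0.6096 = 0.5468.
u' = 0.5468 × 3.00 × 10^8 m/s.

+1.64 × 10^8 m/s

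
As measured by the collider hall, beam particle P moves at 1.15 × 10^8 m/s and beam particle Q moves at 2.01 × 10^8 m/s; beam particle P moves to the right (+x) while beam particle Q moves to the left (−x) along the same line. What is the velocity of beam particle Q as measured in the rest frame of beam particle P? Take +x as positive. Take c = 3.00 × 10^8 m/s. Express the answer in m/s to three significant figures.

-2.51 × 10^8 m/s

β_A = 0.383, β_B = -0.670 (dividing each by c = 3.00 × 10^8 m/s).
Transform to A's frame with the inverse velocity-addition law: u' = (u − v)/(1 − uv/c²), taking u = β_B and v = β_A.
u' = (-0.670 − 0.383) / (1 − (0.383)(-0.670)) = -1.0533/1.2568 = -0.8381.
u' = -0.8381 × 3.00 × 10^8 m/s.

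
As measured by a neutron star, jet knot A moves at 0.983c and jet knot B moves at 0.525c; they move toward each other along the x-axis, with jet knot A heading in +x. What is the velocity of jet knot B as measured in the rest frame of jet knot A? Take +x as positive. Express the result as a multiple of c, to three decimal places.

β_A = 0.983, β_B = -0.525.
Transform to A's frame with the inverse velocity-addition law: u' = (u − v)/(1 − uv/c²), taking u = β_B and v = β_A.
u' = (-0.525 − 0.983) / (1 − (0.983)(-0.525)) = -1.5080/1.5161 = -0.9947.

-0.995c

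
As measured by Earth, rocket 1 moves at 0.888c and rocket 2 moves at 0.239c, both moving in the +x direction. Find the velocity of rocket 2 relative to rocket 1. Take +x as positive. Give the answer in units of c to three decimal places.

β_A = 0.888, β_B = 0.239.
Transform to A's frame with the inverse velocity-addition law: u' = (u − v)/(1 − uv/c²), taking u = β_B and v = β_A.
u' = (0.239 − 0.888) / (1 − (0.888)(0.239)) = -0.6490/0.7878 = -0.8238.

-0.824c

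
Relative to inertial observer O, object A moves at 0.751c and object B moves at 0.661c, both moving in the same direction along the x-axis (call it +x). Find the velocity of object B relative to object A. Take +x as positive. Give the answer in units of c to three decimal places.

-0.179c

β_A = 0.751, β_B = 0.661.
Transform to A's frame with the inverse velocity-addition law: u' = (u − v)/(1 − uv/c²), taking u = β_B and v = β_A.
u' = (0.661 − 0.751) / (1 − (0.751)(0.661)) = -0.0900/0.5036 = -0.1787.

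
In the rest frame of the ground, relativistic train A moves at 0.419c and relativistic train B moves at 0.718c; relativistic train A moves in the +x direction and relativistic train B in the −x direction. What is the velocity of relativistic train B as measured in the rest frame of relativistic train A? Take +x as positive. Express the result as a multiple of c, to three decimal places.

β_A = 0.419, β_B = -0.718.
Transform to A's frame with the inverse velocity-addition law: u' = (u − v)/(1 − uv/c²), taking u = β_B and v = β_A.
u' = (-0.718 − 0.419) / (1 − (0.419)(-0.718)) = -1.1370/1.3008 = -0.8740.

-0.874c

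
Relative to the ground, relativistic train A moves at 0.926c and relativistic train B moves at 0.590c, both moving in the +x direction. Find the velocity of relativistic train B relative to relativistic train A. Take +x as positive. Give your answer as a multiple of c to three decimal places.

β_A = 0.926, β_B = 0.590.
Transform to A's frame with the inverse velocity-addition law: u' = (u − v)/(1 − uv/c²), taking u = β_B and v = β_A.
u' = (0.590 − 0.926) / (1 − (0.926)(0.590)) = -0.3360/0.4537 = -0.7406.

-0.741c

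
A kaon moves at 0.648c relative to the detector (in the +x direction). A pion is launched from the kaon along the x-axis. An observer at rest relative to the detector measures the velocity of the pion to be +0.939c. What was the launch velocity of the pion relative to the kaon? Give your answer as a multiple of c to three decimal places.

+0.743c

Invert the composition law: u' = (u − v)/(1 − uv/c²).
u' = (0.939 − 0.648) / (1 − (0.939)(0.648)) = 0.2910/0.3915 = 0.7432.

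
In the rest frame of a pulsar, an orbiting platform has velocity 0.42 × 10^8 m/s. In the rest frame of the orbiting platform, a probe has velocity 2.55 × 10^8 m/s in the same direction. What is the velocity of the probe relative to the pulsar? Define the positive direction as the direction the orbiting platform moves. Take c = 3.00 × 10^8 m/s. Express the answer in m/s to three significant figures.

In units of c (dividing by 3.00 × 10^8 m/s): v = 0.140, u' = 0.850.
u = (u' + v)/(1 + u'v/c²):
u = (0.850 + 0.140) / (1 + 0.850·0.140) = 0.9900/1.1190 = 0.8847
(Galilean addition would give +0.990c.)
Converting back: u = 0.8847 × 3.00 × 10^8 m/s.

2.65 × 10^8 m/s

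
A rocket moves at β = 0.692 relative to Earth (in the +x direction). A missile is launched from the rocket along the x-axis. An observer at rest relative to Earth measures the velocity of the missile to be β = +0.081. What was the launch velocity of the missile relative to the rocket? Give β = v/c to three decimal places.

Invert the composition law: u' = (u − v)/(1 − uv/c²).
u' = (0.081 − 0.692) / (1 − (0.081)(0.692)) = -0.6110/0.9439 = -0.6473.

β = -0.647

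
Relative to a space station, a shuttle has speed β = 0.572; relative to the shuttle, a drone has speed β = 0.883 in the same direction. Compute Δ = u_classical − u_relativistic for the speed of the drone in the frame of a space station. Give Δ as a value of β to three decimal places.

Δ = 0.488

Galilean: u_cl = 0.883 + 0.572 = 1.4550.
Relativistic: u_rel = (0.883 + 0.572) / (1 + 0.883·0.572) = 1.4550/1.5051 = 0.9667.
Δ = 1.4550 − 0.9667 = 0.4883.
(The classical prediction exceeds c; the relativistic result does not.)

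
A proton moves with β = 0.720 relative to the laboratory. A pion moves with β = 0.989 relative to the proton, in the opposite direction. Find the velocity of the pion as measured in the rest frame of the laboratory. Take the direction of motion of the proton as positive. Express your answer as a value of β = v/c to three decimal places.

With v = 0.720 and u' = -0.989 (in units of c),
u = (u' + v)/(1 + u'v/c²):
u = (-0.989 + 0.720) / (1 + (-0.989)·0.720) = -0.2690/0.2879 = -0.9343

β = -0.934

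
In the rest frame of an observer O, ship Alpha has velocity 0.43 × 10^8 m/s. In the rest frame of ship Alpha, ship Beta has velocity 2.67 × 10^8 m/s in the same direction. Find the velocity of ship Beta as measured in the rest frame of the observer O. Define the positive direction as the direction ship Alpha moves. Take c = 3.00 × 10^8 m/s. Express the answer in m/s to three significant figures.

In units of c (dividing by 3.00 × 10^8 m/s): v = 0.143, u' = 0.890.
u = (u' + v)/(1 + u'v/c²):
u = (0.890 + 0.143) / (1 + 0.890·0.143) = 1.0333/1.1276 = 0.9164
Converting back: u = 0.9164 × 3.00 × 10^8 m/s.

2.75 × 10^8 m/s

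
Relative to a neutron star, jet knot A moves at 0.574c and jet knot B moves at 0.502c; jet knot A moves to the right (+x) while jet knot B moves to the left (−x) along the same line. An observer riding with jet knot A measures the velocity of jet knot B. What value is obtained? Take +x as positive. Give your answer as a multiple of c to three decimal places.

β_A = 0.574, β_B = -0.502.
Transform to A's frame with the inverse velocity-addition law: u' = (u − v)/(1 − uv/c²), taking u = β_B and v = β_A.
u' = (-0.502 − 0.574) / (1 − (0.574)(-0.502)) = -1.0760/1.2881 = -0.8353.

-0.835c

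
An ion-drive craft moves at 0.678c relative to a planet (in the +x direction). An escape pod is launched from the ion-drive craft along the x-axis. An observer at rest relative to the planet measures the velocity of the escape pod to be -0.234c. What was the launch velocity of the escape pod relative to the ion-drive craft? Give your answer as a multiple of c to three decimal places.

Invert the composition law: u' = (u − v)/(1 − uv/c²).
u' = (-0.234 − 0.678) / (1 − (-0.234)(0.678)) = -0.9120/1.1587 = -0.7871.

-0.787c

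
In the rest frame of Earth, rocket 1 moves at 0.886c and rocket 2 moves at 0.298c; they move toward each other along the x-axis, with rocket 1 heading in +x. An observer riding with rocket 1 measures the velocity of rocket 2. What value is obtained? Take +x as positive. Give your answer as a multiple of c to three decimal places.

-0.937c

β_A = 0.886, β_B = -0.298.
Transform to A's frame with the inverse velocity-addition law: u' = (u − v)/(1 − uv/c²), taking u = β_B and v = β_A.
u' = (-0.298 − 0.886) / (1 − (0.886)(-0.298)) = -1.1840/1.2640 = -0.9367.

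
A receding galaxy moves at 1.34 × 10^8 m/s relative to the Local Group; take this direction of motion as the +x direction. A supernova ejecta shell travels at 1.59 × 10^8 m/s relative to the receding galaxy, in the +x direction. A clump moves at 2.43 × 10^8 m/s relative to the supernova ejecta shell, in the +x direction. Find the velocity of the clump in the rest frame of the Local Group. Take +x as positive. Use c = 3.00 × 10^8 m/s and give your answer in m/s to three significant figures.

Apply u = (u' + v)/(1 + u'v/c²) successively, working outward toward the Local Group.
(Dividing each given speed by c = 3.00 × 10^8 m/s to work in units of c.)
Start: velocity of the receding galaxy relative to the Local Group = 0.4467c.
Compose with the supernova ejecta shell (u' = 0.530 in the receding galaxy frame): u_1 = (0.530 + 0.447) / (1 + 0.530·0.447) = 0.9767/1.2367 = 0.7897.
Compose with the clump (u' = 0.810 in the supernova ejecta shell frame): u_2 = (0.810 + 0.790) / (1 + 0.810·0.790) = 1.5997/1.6397 = 0.9756.
So u = 0.9756 × 3.00 × 10^8 m/s.

2.93 × 10^8 m/s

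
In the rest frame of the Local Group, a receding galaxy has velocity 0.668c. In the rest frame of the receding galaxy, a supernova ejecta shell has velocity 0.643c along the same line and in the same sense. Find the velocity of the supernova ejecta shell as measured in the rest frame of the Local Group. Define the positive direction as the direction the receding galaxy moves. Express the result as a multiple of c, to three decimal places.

0.917c

With v = 0.668 and u' = 0.643 (in units of c),
u = (u' + v)/(1 + u'v/c²):
u = (0.643 + 0.668) / (1 + 0.643·0.668) = 1.3110/1.4295 = 0.9171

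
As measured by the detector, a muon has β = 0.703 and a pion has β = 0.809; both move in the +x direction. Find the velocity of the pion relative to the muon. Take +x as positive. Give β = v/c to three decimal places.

β_A = 0.703, β_B = 0.809.
Transform to A's frame with the inverse velocity-addition law: u' = (u − v)/(1 − uv/c²), taking u = β_B and v = β_A.
u' = (0.809 − 0.703) / (1 − (0.703)(0.809)) = 0.1060/0.4313 = 0.2458.

β = +0.246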